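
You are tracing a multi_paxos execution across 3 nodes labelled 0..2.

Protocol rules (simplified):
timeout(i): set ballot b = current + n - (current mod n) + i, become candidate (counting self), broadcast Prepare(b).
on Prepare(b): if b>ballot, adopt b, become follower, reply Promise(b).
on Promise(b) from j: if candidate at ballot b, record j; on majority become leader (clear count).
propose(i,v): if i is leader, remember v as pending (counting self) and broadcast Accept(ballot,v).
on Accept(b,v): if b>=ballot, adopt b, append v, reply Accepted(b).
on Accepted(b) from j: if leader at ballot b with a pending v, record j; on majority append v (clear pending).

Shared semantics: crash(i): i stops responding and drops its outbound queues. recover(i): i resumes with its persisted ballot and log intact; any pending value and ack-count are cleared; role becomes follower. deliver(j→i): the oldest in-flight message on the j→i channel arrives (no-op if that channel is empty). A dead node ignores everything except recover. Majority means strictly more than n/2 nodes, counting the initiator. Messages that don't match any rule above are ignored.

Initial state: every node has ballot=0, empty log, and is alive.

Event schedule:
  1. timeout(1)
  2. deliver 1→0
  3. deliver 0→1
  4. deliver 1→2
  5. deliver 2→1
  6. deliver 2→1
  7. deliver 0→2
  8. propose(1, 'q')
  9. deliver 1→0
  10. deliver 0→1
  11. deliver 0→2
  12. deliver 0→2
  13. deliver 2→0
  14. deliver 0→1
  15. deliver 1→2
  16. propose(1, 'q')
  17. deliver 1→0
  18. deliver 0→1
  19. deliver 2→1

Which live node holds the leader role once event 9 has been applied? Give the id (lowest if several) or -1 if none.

1

1. timeout(1):  <1:cand b4 ->
2. deliver 1→0:  <0:foll b4 ->
3. deliver 0→1:  <1:lead b4 ->
4. deliver 1→2:  <2:foll b4 ->
5. deliver 2→1:  nop
6. deliver 2→1:  nop
7. deliver 0→2:  nop
8. propose(1,'q'):  nop
9. deliver 1→0:  <0:foll b4 q>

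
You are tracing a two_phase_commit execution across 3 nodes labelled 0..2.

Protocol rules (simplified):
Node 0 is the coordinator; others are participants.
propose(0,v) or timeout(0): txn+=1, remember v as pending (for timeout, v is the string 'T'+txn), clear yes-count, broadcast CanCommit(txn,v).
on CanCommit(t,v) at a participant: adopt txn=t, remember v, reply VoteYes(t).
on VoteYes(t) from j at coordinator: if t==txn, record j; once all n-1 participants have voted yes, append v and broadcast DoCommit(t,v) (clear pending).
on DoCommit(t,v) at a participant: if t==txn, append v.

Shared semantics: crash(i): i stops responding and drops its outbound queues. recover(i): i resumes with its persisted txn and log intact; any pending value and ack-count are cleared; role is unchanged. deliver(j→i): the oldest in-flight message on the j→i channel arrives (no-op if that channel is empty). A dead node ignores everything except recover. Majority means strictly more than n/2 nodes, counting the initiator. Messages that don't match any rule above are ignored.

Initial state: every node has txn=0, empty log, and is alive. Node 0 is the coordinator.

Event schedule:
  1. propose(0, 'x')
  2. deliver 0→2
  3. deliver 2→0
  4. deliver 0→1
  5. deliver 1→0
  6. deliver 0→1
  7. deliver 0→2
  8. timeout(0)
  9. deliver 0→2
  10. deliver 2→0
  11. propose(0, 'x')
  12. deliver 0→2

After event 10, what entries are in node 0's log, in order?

step 1 propose(0,'x'): 0={coor,t=1,log=-}
step 2 deliver 0→2: 2={part,t=1,log=-}
step 3 deliver 2→0: —
step 4 deliver 0→1: 1={part,t=1,log=-}
step 5 deliver 1→0: 0={coor,t=1,log=x}
step 6 deliver 0→1: 1={part,t=1,log=x}
step 7 deliver 0→2: 2={part,t=1,log=x}
step 8 timeout(0): 0={coor,t=2,log=x}
step 9 deliver 0→2: 2={part,t=2,log=x}
step 10 deliver 2→0: —

x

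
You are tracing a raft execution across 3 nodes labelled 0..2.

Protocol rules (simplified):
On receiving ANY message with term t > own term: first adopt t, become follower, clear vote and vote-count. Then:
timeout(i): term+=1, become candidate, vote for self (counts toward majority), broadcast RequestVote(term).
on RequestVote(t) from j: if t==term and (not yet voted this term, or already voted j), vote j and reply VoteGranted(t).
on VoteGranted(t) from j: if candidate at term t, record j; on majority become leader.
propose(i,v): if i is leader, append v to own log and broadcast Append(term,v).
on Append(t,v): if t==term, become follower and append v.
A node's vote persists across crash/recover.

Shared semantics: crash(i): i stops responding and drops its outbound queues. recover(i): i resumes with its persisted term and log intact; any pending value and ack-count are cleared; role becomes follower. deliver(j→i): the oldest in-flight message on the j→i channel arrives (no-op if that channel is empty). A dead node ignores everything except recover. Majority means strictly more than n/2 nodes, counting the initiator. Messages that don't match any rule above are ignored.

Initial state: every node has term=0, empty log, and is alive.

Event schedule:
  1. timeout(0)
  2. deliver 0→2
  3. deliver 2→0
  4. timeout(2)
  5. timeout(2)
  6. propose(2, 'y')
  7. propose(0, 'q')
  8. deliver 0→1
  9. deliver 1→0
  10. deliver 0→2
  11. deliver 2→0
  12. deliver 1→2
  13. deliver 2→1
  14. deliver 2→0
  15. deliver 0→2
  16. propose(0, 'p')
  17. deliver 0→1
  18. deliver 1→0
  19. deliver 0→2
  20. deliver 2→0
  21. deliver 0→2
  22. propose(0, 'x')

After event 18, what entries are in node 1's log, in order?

after 1 — timeout(0): n0:cand/t1/[-]
after 2 — deliver 0→2: n2:foll/t1/[-]
after 3 — deliver 2→0: n0:lead/t1/[-]
after 4 — timeout(2): n2:cand/t2/[-]
after 5 — timeout(2): n2:cand/t3/[-]
after 6 — propose(2,'y'): ·
after 7 — propose(0,'q'): n0:lead/t1/[q]
after 8 — deliver 0→1: n1:foll/t1/[-]
after 9 — deliver 1→0: ·
after 10 — deliver 0→2: ·
after 11 — deliver 2→0: n0:foll/t2/[q]
after 12 — deliver 1→2: ·
after 13 — deliver 2→1: n1:foll/t2/[-]
after 14 — deliver 2→0: n0:foll/t3/[q]
after 15 — deliver 0→2: ·
after 16 — propose(0,'p'): ·
after 17 — deliver 0→1: ·
after 18 — deliver 1→0: ·

empty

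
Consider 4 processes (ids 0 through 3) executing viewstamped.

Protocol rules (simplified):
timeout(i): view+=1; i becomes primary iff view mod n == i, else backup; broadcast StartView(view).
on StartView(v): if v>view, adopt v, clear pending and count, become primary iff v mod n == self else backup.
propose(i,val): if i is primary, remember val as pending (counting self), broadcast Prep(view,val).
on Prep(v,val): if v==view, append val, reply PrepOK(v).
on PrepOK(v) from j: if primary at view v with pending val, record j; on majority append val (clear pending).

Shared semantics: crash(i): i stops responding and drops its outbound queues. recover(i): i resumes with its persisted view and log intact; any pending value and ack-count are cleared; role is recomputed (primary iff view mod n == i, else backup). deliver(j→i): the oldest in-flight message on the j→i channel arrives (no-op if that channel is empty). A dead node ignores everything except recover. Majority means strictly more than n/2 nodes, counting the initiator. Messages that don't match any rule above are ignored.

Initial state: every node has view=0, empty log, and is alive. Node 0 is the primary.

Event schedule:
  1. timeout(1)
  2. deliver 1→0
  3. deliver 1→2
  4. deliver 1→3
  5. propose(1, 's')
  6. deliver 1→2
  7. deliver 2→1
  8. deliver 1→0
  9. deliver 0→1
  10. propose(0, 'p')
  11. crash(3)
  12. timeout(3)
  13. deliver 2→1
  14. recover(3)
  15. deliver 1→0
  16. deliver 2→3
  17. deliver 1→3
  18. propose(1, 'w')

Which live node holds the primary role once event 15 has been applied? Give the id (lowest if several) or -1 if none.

1

after 1 — timeout(1): n1:prim/v1/[-]
after 2 — deliver 1→0: n0:back/v1/[-]
after 3 — deliver 1→2: n2:back/v1/[-]
after 4 — deliver 1→3: n3:back/v1/[-]
after 5 — propose(1,'s'): ·
after 6 — deliver 1→2: n2:back/v1/[s]
after 7 — deliver 2→1: ·
after 8 — deliver 1→0: n0:back/v1/[s]
after 9 — deliver 0→1: n1:prim/v1/[s]
after 10 — propose(0,'p'): ·
after 11 — crash(3): n3:✗back/v1/[-]
after 12 — timeout(3): ·
after 13 — deliver 2→1: ·
after 14 — recover(3): n3:back/v1/[-]
after 15 — deliver 1→0: ·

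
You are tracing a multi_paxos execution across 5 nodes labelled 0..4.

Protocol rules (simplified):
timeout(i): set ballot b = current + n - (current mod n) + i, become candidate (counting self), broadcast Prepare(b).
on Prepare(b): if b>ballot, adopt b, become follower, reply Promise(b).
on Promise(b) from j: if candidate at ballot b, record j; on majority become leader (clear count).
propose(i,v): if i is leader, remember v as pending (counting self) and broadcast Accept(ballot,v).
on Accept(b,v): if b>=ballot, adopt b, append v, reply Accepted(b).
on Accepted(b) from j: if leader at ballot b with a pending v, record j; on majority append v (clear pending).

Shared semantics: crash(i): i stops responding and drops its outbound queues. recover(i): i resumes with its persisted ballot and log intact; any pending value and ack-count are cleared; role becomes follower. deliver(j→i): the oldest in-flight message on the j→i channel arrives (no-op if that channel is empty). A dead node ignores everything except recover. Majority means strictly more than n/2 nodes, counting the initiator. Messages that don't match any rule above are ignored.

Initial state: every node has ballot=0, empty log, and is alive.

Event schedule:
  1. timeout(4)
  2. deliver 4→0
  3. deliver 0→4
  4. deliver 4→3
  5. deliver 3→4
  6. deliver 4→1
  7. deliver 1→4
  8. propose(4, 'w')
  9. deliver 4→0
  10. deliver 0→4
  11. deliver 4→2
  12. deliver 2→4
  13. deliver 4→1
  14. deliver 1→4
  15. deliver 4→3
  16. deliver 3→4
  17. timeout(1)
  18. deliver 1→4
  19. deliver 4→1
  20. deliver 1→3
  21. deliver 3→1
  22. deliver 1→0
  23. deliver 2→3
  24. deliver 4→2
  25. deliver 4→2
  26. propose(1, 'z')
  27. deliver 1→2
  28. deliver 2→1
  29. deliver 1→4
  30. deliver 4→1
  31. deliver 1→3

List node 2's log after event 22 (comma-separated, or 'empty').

empty

e1 timeout(4): 4[cand,b=9,-]
e2 deliver 4→0: 0[foll,b=9,-]
e3 deliver 0→4: ·
e4 deliver 4→3: 3[foll,b=9,-]
e5 deliver 3→4: 4[lead,b=9,-]
e6 deliver 4→1: 1[foll,b=9,-]
e7 deliver 1→4: ·
e8 propose(4,'w'): ·
e9 deliver 4→0: 0[foll,b=9,w]
e10 deliver 0→4: ·
e11 deliver 4→2: 2[foll,b=9,-]
e12 deliver 2→4: ·
e13 deliver 4→1: 1[foll,b=9,w]
e14 deliver 1→4: 4[lead,b=9,w]
e15 deliver 4→3: 3[foll,b=9,w]
e16 deliver 3→4: ·
e17 timeout(1): 1[cand,b=11,w]
e18 deliver 1→4: 4[foll,b=11,w]
e19 deliver 4→1: ·
e20 deliver 1→3: 3[foll,b=11,w]
e21 deliver 3→1: 1[lead,b=11,w]
e22 deliver 1→0: 0[foll,b=11,w]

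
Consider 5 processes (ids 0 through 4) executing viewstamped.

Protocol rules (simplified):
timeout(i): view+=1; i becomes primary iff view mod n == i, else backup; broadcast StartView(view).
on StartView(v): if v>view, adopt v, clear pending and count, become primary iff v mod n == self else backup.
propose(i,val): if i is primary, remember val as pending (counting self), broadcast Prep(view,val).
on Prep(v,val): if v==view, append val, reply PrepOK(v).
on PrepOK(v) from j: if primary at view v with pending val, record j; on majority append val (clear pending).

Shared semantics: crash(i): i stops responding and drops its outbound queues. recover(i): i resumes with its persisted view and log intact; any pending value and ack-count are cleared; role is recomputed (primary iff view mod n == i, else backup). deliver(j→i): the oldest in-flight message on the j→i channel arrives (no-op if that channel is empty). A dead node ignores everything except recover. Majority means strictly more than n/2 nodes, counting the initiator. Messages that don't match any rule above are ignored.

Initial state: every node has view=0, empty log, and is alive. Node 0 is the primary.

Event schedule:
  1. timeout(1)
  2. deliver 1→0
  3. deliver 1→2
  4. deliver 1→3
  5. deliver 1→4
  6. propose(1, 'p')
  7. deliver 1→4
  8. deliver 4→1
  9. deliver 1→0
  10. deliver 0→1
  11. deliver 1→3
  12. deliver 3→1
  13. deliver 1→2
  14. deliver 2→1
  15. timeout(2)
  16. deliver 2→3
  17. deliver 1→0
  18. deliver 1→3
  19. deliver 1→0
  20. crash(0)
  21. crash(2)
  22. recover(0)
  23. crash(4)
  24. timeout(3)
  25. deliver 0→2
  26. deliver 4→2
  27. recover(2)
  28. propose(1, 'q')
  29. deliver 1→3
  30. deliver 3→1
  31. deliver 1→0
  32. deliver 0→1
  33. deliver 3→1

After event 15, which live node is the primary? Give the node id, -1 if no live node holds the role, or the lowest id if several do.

1

1. timeout(1):  <1:prim v1 ->
2. deliver 1→0:  <0:back v1 ->
3. deliver 1→2:  <2:back v1 ->
4. deliver 1→3:  <3:back v1 ->
5. deliver 1→4:  <4:back v1 ->
6. propose(1,'p'):  nop
7. deliver 1→4:  <4:back v1 p>
8. deliver 4→1:  nop
9. deliver 1→0:  <0:back v1 p>
10. deliver 0→1:  <1:prim v1 p>
11. deliver 1→3:  <3:back v1 p>
12. deliver 3→1:  nop
13. deliver 1→2:  <2:back v1 p>
14. deliver 2→1:  nop
15. timeout(2):  <2:prim v2 p>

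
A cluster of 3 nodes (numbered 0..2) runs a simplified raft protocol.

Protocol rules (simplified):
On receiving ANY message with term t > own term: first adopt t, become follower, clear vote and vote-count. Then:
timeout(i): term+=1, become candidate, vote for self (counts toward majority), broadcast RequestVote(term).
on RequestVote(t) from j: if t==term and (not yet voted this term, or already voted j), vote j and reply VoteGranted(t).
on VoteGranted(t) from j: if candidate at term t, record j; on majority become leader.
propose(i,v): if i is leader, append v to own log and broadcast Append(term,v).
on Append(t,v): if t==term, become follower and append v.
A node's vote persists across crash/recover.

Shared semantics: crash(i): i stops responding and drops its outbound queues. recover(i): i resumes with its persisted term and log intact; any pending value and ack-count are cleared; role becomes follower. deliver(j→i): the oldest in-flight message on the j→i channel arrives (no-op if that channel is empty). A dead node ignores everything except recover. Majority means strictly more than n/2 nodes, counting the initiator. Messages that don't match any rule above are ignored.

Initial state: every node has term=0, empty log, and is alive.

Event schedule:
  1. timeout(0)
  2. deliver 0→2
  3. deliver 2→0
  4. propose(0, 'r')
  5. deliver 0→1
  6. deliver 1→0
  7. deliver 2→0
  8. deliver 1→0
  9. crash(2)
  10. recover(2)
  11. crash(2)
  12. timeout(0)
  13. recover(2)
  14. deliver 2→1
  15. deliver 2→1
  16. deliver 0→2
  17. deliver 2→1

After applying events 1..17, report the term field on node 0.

2

step 1 timeout(0): 0={cand,t=1,log=-}
step 2 deliver 0→2: 2={foll,t=1,log=-}
step 3 deliver 2→0: 0={lead,t=1,log=-}
step 4 propose(0,'r'): 0={lead,t=1,log=r}
step 5 deliver 0→1: 1={foll,t=1,log=-}
step 6 deliver 1→0: —
step 7 deliver 2→0: —
step 8 deliver 1→0: —
step 9 crash(2): 2={✗foll,t=1,log=-}
step 10 recover(2): 2={foll,t=1,log=-}
step 11 crash(2): 2={✗foll,t=1,log=-}
step 12 timeout(0): 0={cand,t=2,log=r}
step 13 recover(2): 2={foll,t=1,log=-}
step 14 deliver 2→1: —
step 15 deliver 2→1: —
step 16 deliver 0→2: 2={foll,t=1,log=r}
step 17 deliver 2→1: —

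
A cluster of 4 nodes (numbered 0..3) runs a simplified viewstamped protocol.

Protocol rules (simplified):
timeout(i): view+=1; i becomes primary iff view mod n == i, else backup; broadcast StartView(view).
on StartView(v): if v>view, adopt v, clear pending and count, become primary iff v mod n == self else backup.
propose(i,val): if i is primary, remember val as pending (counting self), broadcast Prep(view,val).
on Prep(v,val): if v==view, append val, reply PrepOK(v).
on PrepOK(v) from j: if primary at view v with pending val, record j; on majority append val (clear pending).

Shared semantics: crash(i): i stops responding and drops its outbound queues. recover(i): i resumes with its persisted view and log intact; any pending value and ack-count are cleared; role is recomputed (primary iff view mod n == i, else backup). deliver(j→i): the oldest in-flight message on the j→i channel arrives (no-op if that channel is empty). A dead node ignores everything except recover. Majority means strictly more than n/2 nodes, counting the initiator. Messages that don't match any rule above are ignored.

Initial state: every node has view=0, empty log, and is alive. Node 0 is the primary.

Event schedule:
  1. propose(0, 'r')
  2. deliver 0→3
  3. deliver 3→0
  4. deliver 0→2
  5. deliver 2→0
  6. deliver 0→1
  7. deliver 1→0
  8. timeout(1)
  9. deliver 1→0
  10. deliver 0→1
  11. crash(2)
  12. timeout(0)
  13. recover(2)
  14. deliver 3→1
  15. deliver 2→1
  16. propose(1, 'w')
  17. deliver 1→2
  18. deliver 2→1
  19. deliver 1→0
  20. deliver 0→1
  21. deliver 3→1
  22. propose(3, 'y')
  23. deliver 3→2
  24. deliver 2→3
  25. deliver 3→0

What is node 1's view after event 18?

[1] propose(0,'r') → ∅
[2] deliver 0→3 → N3(back v0 [r])
[3] deliver 3→0 → ∅
[4] deliver 0→2 → N2(back v0 [r])
[5] deliver 2→0 → N0(prim v0 [r])
[6] deliver 0→1 → N1(back v0 [r])
[7] deliver 1→0 → ∅
[8] timeout(1) → N1(prim v1 [r])
[9] deliver 1→0 → N0(back v1 [r])
[10] deliver 0→1 → ∅
[11] crash(2) → N2(✗back v0 [r])
[12] timeout(0) → N0(back v2 [r])
[13] recover(2) → N2(back v0 [r])
[14] deliver 3→1 → ∅
[15] deliver 2→1 → ∅
[16] propose(1,'w') → ∅
[17] deliver 1→2 → N2(back v1 [r])
[18] deliver 2→1 → ∅

1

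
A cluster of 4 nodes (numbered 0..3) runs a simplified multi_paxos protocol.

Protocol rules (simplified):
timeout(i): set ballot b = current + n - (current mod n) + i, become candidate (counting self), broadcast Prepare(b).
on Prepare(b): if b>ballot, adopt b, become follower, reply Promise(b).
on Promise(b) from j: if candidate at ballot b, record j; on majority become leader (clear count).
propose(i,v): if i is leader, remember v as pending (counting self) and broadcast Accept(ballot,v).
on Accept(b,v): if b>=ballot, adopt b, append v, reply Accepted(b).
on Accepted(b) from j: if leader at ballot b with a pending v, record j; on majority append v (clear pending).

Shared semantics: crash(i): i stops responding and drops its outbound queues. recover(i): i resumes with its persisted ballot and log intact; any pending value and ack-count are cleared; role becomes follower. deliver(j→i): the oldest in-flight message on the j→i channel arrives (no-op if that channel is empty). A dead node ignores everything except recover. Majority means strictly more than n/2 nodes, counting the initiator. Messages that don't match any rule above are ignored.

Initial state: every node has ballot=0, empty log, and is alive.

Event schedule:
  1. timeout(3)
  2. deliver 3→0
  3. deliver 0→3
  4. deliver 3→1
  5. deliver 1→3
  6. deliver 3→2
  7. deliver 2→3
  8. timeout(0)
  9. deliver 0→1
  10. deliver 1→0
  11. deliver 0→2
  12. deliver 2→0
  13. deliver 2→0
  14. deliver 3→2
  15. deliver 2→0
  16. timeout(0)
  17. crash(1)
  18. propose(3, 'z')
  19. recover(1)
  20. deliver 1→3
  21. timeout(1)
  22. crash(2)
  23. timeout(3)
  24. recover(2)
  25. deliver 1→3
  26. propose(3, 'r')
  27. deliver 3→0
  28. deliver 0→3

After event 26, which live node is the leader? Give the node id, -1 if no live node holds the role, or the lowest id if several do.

-1

after 1 — timeout(3): n3:cand/b7/[-]
after 2 — deliver 3→0: n0:foll/b7/[-]
after 3 — deliver 0→3: ·
after 4 — deliver 3→1: n1:foll/b7/[-]
after 5 — deliver 1→3: n3:lead/b7/[-]
after 6 — deliver 3→2: n2:foll/b7/[-]
after 7 — deliver 2→3: ·
after 8 — timeout(0): n0:cand/b8/[-]
after 9 — deliver 0→1: n1:foll/b8/[-]
after 10 — deliver 1→0: ·
after 11 — deliver 0→2: n2:foll/b8/[-]
after 12 — deliver 2→0: n0:lead/b8/[-]
after 13 — deliver 2→0: ·
after 14 — deliver 3→2: ·
after 15 — deliver 2→0: ·
after 16 — timeout(0): n0:cand/b12/[-]
after 17 — crash(1): n1:✗foll/b8/[-]
after 18 — propose(3,'z'): ·
after 19 — recover(1): n1:foll/b8/[-]
after 20 — deliver 1→3: ·
after 21 — timeout(1): n1:cand/b13/[-]
after 22 — crash(2): n2:✗foll/b8/[-]
after 23 — timeout(3): n3:cand/b11/[-]
after 24 — recover(2): n2:foll/b8/[-]
after 25 — deliver 1→3: n3:foll/b13/[-]
after 26 — propose(3,'r'): ·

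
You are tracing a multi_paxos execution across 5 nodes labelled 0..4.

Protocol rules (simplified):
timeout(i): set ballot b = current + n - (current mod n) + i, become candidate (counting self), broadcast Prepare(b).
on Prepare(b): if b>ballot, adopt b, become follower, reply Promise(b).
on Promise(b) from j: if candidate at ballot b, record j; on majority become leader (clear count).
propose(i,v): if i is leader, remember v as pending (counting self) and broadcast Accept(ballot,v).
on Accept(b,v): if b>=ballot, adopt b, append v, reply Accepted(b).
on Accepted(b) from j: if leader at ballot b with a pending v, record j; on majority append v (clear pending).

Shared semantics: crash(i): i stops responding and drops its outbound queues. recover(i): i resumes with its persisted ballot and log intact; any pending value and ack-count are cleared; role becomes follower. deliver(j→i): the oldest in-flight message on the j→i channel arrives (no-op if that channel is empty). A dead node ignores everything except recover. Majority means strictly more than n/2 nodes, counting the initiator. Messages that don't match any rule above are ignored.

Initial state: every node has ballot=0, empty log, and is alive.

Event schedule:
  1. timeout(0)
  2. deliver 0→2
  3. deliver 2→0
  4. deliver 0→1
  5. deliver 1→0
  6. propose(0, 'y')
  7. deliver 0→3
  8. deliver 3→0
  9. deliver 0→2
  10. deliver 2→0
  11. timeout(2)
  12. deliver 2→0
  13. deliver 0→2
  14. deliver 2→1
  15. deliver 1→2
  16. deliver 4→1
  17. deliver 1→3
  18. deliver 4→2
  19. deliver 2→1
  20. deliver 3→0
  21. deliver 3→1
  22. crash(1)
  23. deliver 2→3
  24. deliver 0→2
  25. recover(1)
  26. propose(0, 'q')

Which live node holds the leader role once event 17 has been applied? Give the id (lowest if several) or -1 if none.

[1] timeout(0) → N0(cand b5 [-])
[2] deliver 0→2 → N2(foll b5 [-])
[3] deliver 2→0 → ∅
[4] deliver 0→1 → N1(foll b5 [-])
[5] deliver 1→0 → N0(lead b5 [-])
[6] propose(0,'y') → ∅
[7] deliver 0→3 → N3(foll b5 [-])
[8] deliver 3→0 → ∅
[9] deliver 0→2 → N2(foll b5 [y])
[10] deliver 2→0 → ∅
[11] timeout(2) → N2(cand b12 [y])
[12] deliver 2→0 → N0(foll b12 [-])
[13] deliver 0→2 → ∅
[14] deliver 2→1 → N1(foll b12 [-])
[15] deliver 1→2 → N2(lead b12 [y])
[16] deliver 4→1 → ∅
[17] deliver 1→3 → ∅

2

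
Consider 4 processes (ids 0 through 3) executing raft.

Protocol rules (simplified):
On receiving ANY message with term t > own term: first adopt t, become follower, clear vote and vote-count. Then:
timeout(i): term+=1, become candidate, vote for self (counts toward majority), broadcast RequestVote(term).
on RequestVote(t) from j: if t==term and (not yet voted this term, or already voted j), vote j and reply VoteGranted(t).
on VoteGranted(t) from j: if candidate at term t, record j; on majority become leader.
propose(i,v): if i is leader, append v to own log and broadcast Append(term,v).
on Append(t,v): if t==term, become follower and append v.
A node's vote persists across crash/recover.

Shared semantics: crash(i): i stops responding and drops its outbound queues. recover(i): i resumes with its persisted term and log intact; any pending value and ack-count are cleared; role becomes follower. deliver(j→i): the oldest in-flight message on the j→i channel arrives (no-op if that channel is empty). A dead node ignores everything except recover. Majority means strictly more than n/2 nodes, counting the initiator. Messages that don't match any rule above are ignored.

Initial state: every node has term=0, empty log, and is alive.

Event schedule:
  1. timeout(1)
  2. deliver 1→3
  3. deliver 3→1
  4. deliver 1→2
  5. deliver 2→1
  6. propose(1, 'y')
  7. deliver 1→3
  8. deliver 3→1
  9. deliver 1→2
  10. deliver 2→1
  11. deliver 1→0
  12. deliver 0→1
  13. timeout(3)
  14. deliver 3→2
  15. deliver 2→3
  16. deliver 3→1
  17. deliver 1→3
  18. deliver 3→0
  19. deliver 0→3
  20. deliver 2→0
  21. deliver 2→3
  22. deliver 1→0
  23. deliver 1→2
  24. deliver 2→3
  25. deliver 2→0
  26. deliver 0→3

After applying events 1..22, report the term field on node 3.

step 1 timeout(1): 1={cand,t=1,log=-}
step 2 deliver 1→3: 3={foll,t=1,log=-}
step 3 deliver 3→1: —
step 4 deliver 1→2: 2={foll,t=1,log=-}
step 5 deliver 2→1: 1={lead,t=1,log=-}
step 6 propose(1,'y'): 1={lead,t=1,log=y}
step 7 deliver 1→3: 3={foll,t=1,log=y}
step 8 deliver 3→1: —
step 9 deliver 1→2: 2={foll,t=1,log=y}
step 10 deliver 2→1: —
step 11 deliver 1→0: 0={foll,t=1,log=-}
step 12 deliver 0→1: —
step 13 timeout(3): 3={cand,t=2,log=y}
step 14 deliver 3→2: 2={foll,t=2,log=y}
step 15 deliver 2→3: —
step 16 deliver 3→1: 1={foll,t=2,log=y}
step 17 deliver 1→3: 3={lead,t=2,log=y}
step 18 deliver 3→0: 0={foll,t=2,log=-}
step 19 deliver 0→3: —
step 20 deliver 2→0: —
step 21 deliver 2→3: —
step 22 deliver 1→0: —

2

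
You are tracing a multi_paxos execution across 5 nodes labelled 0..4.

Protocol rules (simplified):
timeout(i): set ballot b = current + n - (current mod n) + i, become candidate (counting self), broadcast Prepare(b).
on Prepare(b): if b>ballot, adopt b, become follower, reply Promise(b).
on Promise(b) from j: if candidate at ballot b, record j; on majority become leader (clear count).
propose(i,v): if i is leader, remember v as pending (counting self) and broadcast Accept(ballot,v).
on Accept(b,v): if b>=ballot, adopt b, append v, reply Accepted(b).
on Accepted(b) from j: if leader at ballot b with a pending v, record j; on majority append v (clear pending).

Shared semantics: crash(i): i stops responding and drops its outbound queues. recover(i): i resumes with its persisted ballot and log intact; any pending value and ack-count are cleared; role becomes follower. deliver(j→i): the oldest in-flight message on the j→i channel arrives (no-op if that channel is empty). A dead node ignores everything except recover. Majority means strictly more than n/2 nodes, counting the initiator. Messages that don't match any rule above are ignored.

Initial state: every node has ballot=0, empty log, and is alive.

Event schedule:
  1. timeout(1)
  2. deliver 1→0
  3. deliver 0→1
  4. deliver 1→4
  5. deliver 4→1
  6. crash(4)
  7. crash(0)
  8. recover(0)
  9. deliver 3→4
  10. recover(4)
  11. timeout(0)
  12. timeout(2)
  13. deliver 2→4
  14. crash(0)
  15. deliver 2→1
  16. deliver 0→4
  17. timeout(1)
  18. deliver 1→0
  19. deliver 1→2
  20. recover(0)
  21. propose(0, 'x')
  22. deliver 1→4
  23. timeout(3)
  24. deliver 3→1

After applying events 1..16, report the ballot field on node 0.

10

e1 timeout(1): 1[cand,b=6,-]
e2 deliver 1→0: 0[foll,b=6,-]
e3 deliver 0→1: ·
e4 deliver 1→4: 4[foll,b=6,-]
e5 deliver 4→1: 1[lead,b=6,-]
e6 crash(4): 4[✗foll,b=6,-]
e7 crash(0): 0[✗foll,b=6,-]
e8 recover(0): 0[foll,b=6,-]
e9 deliver 3→4: ·
e10 recover(4): 4[foll,b=6,-]
e11 timeout(0): 0[cand,b=10,-]
e12 timeout(2): 2[cand,b=7,-]
e13 deliver 2→4: 4[foll,b=7,-]
e14 crash(0): 0[✗cand,b=10,-]
e15 deliver 2→1: 1[foll,b=7,-]
e16 deliver 0→4: ·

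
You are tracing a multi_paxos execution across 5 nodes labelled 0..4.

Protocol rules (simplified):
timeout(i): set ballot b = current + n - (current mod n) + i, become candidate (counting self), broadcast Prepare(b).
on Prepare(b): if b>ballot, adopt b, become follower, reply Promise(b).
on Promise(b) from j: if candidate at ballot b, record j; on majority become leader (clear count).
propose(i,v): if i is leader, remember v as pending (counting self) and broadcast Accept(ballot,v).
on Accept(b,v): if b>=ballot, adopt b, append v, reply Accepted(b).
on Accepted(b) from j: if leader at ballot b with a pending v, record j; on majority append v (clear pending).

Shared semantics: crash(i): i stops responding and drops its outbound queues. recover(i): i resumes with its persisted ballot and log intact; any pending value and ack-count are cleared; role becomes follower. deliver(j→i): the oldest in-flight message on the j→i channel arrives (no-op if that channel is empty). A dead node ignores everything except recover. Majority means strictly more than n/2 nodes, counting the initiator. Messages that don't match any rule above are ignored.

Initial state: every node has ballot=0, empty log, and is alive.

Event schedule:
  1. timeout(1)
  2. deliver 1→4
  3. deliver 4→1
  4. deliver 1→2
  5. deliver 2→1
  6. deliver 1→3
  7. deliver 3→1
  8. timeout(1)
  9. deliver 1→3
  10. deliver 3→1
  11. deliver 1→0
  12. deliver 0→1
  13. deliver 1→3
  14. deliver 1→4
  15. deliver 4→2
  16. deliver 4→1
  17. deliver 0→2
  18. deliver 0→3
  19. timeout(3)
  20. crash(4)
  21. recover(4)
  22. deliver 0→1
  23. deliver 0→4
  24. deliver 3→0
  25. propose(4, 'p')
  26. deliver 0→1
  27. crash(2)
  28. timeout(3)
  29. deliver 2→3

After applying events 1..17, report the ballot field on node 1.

11

1. timeout(1):  <1:cand b6 ->
2. deliver 1→4:  <4:foll b6 ->
3. deliver 4→1:  nop
4. deliver 1→2:  <2:foll b6 ->
5. deliver 2→1:  <1:lead b6 ->
6. deliver 1→3:  <3:foll b6 ->
7. deliver 3→1:  nop
8. timeout(1):  <1:cand b11 ->
9. deliver 1→3:  <3:foll b11 ->
10. deliver 3→1:  nop
11. deliver 1→0:  <0:foll b6 ->
12. deliver 0→1:  nop
13. deliver 1→3:  nop
14. deliver 1→4:  <4:foll b11 ->
15. deliver 4→2:  nop
16. deliver 4→1:  <1:lead b11 ->
17. deliver 0→2:  nop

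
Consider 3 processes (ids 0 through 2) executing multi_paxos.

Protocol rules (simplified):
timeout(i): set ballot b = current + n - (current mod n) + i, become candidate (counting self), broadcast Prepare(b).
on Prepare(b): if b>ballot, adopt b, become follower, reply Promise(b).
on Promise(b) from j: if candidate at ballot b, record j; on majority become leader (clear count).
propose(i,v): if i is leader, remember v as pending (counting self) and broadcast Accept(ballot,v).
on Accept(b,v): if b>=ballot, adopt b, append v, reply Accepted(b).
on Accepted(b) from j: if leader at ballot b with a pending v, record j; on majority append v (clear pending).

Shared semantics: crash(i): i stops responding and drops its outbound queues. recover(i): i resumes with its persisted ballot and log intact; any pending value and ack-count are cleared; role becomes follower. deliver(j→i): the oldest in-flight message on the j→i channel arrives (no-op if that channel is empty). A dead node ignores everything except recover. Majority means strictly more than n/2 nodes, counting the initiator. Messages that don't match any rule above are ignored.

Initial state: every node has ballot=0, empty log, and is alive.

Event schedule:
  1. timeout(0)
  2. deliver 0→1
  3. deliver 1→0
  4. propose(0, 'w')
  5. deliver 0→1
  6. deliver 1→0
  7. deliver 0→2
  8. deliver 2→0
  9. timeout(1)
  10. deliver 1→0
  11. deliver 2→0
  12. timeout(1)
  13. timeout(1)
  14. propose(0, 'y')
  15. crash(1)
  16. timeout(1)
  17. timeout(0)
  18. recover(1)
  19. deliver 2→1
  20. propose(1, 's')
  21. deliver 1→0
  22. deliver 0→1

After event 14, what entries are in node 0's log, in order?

after 1 — timeout(0): n0:cand/b3/[-]
after 2 — deliver 0→1: n1:foll/b3/[-]
after 3 — deliver 1→0: n0:lead/b3/[-]
after 4 — propose(0,'w'): ·
after 5 — deliver 0→1: n1:foll/b3/[w]
after 6 — deliver 1→0: n0:lead/b3/[w]
after 7 — deliver 0→2: n2:foll/b3/[-]
after 8 — deliver 2→0: ·
after 9 — timeout(1): n1:cand/b7/[w]
after 10 — deliver 1→0: n0:foll/b7/[w]
after 11 — deliver 2→0: ·
after 12 — timeout(1): n1:cand/b10/[w]
after 13 — timeout(1): n1:cand/b13/[w]
after 14 — propose(0,'y'): ·

w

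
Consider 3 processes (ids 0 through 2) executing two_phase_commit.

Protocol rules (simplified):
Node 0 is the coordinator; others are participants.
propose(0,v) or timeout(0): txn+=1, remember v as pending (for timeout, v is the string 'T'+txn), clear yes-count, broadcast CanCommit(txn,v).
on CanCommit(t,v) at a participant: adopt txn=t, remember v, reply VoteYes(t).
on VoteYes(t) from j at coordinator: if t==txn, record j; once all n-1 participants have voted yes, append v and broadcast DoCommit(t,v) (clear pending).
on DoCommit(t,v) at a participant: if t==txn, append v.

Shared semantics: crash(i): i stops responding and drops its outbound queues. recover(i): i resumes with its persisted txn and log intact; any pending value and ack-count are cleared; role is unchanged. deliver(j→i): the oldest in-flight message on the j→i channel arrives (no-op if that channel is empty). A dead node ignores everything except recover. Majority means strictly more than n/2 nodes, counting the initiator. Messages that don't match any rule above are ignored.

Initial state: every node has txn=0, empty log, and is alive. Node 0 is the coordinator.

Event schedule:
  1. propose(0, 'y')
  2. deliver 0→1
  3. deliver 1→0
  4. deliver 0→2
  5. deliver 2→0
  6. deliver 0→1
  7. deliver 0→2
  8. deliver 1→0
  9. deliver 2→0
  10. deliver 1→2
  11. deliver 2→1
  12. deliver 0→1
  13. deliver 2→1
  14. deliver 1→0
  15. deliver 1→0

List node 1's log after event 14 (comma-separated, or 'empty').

y

1. propose(0,'y'):  <0:coor t1 ->
2. deliver 0→1:  <1:part t1 ->
3. deliver 1→0:  nop
4. deliver 0→2:  <2:part t1 ->
5. deliver 2→0:  <0:coor t1 y>
6. deliver 0→1:  <1:part t1 y>
7. deliver 0→2:  <2:part t1 y>
8. deliver 1→0:  nop
9. deliver 2→0:  nop
10. deliver 1→2:  nop
11. deliver 2→1:  nop
12. deliver 0→1:  nop
13. deliver 2→1:  nop
14. deliver 1→0:  nop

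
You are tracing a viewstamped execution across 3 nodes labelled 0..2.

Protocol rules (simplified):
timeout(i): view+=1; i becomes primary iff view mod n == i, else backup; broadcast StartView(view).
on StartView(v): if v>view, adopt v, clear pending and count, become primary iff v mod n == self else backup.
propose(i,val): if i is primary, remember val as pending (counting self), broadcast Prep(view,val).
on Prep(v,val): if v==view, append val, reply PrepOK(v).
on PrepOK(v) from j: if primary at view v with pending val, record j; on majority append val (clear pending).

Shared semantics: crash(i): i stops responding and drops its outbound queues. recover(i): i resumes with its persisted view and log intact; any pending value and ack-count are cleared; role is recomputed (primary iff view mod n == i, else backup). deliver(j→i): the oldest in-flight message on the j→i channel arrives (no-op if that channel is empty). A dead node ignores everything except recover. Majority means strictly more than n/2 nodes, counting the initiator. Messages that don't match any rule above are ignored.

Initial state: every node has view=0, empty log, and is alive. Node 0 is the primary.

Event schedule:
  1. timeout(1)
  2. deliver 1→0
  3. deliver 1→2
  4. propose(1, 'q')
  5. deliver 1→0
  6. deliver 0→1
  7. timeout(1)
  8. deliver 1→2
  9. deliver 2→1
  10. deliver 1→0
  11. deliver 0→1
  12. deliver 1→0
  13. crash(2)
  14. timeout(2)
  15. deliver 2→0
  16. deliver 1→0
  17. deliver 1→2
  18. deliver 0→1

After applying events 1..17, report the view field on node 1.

2

1. timeout(1):  <1:prim v1 ->
2. deliver 1→0:  <0:back v1 ->
3. deliver 1→2:  <2:back v1 ->
4. propose(1,'q'):  nop
5. deliver 1→0:  <0:back v1 q>
6. deliver 0→1:  <1:prim v1 q>
7. timeout(1):  <1:back v2 q>
8. deliver 1→2:  <2:back v1 q>
9. deliver 2→1:  nop
10. deliver 1→0:  <0:back v2 q>
11. deliver 0→1:  nop
12. deliver 1→0:  nop
13. crash(2):  <2:✗back v1 q>
14. timeout(2):  nop
15. deliver 2→0:  nop
16. deliver 1→0:  nop
17. deliver 1→2:  nop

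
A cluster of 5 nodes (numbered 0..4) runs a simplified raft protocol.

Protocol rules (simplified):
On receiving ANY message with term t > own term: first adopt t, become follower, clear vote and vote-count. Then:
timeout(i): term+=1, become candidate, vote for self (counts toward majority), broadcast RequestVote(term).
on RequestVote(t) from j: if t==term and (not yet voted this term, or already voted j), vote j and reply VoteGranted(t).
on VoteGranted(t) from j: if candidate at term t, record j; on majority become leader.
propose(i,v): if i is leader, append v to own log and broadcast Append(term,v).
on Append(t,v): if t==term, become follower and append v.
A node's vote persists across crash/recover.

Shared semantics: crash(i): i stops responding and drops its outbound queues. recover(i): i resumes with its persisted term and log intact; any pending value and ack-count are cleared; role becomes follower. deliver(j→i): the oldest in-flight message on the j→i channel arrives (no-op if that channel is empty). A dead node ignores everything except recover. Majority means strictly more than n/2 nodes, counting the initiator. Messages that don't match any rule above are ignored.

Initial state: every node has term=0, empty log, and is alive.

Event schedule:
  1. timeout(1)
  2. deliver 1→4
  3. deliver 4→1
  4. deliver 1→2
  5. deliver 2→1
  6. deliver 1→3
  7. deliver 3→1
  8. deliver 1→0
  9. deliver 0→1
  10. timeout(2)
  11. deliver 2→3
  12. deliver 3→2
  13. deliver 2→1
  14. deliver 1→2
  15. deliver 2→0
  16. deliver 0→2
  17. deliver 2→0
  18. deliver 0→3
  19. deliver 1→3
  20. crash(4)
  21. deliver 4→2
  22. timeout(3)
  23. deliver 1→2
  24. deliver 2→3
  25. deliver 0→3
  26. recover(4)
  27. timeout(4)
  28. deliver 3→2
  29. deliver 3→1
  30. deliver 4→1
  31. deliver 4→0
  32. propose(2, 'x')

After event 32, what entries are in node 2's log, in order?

1. timeout(1):  <1:cand t1 ->
2. deliver 1→4:  <4:foll t1 ->
3. deliver 4→1:  nop
4. deliver 1→2:  <2:foll t1 ->
5. deliver 2→1:  <1:lead t1 ->
6. deliver 1→3:  <3:foll t1 ->
7. deliver 3→1:  nop
8. deliver 1→0:  <0:foll t1 ->
9. deliver 0→1:  nop
10. timeout(2):  <2:cand t2 ->
11. deliver 2→3:  <3:foll t2 ->
12. deliver 3→2:  nop
13. deliver 2→1:  <1:foll t2 ->
14. deliver 1→2:  <2:lead t2 ->
15. deliver 2→0:  <0:foll t2 ->
16. deliver 0→2:  nop
17. deliver 2→0:  nop
18. deliver 0→3:  nop
19. deliver 1→3:  nop
20. crash(4):  <4:✗foll t1 ->
21. deliver 4→2:  nop
22. timeout(3):  <3:cand t3 ->
23. deliver 1→2:  nop
24. deliver 2→3:  nop
25. deliver 0→3:  nop
26. recover(4):  <4:foll t1 ->
27. timeout(4):  <4:cand t2 ->
28. deliver 3→2:  <2:foll t3 ->
29. deliver 3→1:  <1:foll t3 ->
30. deliver 4→1:  nop
31. deliver 4→0:  nop
32. propose(2,'x'):  nop

empty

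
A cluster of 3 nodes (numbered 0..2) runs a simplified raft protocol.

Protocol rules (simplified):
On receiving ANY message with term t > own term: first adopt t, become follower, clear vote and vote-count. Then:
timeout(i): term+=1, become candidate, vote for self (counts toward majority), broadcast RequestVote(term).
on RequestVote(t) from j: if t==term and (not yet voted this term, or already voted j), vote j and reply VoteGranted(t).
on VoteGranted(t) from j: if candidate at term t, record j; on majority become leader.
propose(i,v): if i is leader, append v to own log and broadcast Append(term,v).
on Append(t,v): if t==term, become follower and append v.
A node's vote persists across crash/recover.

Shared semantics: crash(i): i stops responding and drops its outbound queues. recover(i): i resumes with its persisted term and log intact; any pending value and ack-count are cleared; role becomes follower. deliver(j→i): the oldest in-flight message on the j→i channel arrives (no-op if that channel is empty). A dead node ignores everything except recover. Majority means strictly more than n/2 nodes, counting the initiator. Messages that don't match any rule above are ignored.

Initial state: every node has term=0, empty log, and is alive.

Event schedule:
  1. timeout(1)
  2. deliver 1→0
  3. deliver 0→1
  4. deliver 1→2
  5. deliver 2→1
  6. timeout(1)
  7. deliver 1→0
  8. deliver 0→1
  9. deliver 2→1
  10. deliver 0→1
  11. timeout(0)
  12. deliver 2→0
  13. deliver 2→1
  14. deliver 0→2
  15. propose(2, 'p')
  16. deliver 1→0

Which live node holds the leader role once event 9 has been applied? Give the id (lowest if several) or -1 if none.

[1] timeout(1) → N1(cand t1 [-])
[2] deliver 1→0 → N0(foll t1 [-])
[3] deliver 0→1 → N1(lead t1 [-])
[4] deliver 1→2 → N2(foll t1 [-])
[5] deliver 2→1 → ∅
[6] timeout(1) → N1(cand t2 [-])
[7] deliver 1→0 → N0(foll t2 [-])
[8] deliver 0→1 → N1(lead t2 [-])
[9] deliver 2→1 → ∅

1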